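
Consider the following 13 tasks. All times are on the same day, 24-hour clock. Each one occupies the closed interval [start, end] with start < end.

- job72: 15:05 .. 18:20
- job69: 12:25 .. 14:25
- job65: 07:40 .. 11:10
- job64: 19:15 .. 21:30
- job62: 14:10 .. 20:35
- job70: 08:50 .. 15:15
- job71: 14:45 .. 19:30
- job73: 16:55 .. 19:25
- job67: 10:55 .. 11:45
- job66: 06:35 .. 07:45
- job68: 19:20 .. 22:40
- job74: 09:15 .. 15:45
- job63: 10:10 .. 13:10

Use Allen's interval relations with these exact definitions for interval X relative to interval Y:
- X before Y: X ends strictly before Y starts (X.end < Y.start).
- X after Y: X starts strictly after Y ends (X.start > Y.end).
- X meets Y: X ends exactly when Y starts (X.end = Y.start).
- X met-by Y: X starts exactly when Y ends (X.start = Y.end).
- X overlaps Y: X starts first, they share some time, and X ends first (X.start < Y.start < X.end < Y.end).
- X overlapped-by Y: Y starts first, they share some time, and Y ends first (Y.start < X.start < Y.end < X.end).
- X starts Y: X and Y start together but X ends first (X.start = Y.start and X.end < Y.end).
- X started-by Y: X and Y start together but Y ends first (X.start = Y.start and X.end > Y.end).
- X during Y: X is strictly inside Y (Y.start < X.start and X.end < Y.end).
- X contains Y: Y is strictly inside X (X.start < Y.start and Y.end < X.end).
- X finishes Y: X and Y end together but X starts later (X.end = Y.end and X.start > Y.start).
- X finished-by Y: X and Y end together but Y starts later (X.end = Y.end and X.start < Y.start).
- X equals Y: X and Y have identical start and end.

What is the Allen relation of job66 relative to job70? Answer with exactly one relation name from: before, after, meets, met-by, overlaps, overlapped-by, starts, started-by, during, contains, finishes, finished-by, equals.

job66 = [06:35, 07:45]; job70 = [08:50, 15:15].
Compare endpoints: job66.start < job70.start, job66.start < job70.end, job66.end < job70.start, job66.end < job70.end.
That pattern is 'before'.

before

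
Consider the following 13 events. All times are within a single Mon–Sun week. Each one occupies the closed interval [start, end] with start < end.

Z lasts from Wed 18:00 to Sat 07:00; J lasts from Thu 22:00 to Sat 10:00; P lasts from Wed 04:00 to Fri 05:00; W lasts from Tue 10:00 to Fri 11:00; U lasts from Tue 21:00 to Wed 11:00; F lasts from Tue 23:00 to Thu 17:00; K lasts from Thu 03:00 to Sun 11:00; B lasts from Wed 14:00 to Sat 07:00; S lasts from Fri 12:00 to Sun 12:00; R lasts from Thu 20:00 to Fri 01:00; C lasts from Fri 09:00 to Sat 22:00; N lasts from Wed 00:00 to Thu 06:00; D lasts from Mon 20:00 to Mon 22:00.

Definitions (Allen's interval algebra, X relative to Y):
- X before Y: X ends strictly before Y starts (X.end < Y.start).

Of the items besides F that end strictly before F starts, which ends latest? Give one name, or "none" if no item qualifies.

Target F = [Tue 23:00, Thu 17:00].
B [Wed 14:00, Sat 07:00] → overlapped-by → excluded.
C [Fri 09:00, Sat 22:00] → after → excluded.
D [Mon 20:00, Mon 22:00] → before → candidate.
J [Thu 22:00, Sat 10:00] → after → excluded.
K [Thu 03:00, Sun 11:00] → overlapped-by → excluded.
N [Wed 00:00, Thu 06:00] → during → excluded.
P [Wed 04:00, Fri 05:00] → overlapped-by → excluded.
R [Thu 20:00, Fri 01:00] → after → excluded.
S [Fri 12:00, Sun 12:00] → after → excluded.
U [Tue 21:00, Wed 11:00] → overlaps → excluded.
W [Tue 10:00, Fri 11:00] → contains → excluded.
Z [Wed 18:00, Sat 07:00] → overlapped-by → excluded.
Among candidates, latest end is Mon 22:00 → D.

D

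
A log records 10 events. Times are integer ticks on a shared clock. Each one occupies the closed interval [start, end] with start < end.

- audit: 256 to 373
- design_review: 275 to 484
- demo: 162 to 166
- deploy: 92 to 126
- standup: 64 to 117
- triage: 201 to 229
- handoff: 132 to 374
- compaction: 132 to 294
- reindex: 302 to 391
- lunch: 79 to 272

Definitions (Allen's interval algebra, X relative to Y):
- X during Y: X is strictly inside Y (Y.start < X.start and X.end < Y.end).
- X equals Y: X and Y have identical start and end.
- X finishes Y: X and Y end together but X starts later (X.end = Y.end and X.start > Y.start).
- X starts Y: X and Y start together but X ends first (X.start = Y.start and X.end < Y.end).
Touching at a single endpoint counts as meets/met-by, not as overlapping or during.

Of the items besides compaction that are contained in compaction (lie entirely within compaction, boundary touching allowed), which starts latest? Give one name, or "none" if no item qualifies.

triage

Target compaction = [132, 294].
audit [256, 373] → overlapped-by → excluded.
demo [162, 166] → during → candidate.
deploy [92, 126] → before → excluded.
design_review [275, 484] → overlapped-by → excluded.
handoff [132, 374] → started-by → excluded.
lunch [79, 272] → overlaps → excluded.
reindex [302, 391] → after → excluded.
standup [64, 117] → before → excluded.
triage [201, 229] → during → candidate.
Among candidates, latest start is 201 → triage.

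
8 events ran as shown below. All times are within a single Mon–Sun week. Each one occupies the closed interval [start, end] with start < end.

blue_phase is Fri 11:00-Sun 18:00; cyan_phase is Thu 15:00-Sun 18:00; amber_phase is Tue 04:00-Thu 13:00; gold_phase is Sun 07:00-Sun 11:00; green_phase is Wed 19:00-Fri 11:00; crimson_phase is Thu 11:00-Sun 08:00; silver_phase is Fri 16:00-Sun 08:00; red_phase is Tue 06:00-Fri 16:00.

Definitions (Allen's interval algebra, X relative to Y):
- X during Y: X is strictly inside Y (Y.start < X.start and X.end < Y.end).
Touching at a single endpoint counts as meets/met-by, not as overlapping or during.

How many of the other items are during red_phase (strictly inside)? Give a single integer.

1

Target red_phase = [Tue 06:00, Fri 16:00].
amber_phase [Tue 04:00, Thu 13:00] → overlaps → no.
blue_phase [Fri 11:00, Sun 18:00] → overlapped-by → no.
crimson_phase [Thu 11:00, Sun 08:00] → overlapped-by → no.
cyan_phase [Thu 15:00, Sun 18:00] → overlapped-by → no.
gold_phase [Sun 07:00, Sun 11:00] → after → no.
green_phase [Wed 19:00, Fri 11:00] → during → counts.
silver_phase [Fri 16:00, Sun 08:00] → met-by → no.
Total: 1.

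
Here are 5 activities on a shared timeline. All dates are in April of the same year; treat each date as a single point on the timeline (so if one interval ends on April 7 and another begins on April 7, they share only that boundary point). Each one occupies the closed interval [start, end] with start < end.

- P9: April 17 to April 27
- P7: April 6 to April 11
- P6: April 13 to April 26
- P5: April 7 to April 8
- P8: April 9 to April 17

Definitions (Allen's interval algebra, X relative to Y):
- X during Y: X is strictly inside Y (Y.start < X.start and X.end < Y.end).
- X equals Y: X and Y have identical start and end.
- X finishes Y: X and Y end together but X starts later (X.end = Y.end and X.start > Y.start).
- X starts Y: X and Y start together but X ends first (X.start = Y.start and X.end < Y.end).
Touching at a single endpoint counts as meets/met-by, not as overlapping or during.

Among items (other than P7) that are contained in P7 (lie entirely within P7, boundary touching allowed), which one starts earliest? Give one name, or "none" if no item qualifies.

Target P7 = [April 6, April 11].
P5 [April 7, April 8] → during → candidate.
P6 [April 13, April 26] → after → excluded.
P8 [April 9, April 17] → overlapped-by → excluded.
P9 [April 17, April 27] → after → excluded.
Among candidates, earliest start is April 7 → P5.

P5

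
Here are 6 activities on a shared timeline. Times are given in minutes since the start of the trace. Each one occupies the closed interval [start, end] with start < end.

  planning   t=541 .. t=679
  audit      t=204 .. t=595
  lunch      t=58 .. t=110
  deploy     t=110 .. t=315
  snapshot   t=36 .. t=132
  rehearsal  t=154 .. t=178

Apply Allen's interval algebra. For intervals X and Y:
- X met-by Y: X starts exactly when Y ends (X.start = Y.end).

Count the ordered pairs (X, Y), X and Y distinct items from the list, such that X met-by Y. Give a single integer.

Checking all 30 ordered pairs for relation 'met-by'; matching pairs in alphabetical order:
(deploy, lunch): deploy met-by lunch ✓
Count: 1.

1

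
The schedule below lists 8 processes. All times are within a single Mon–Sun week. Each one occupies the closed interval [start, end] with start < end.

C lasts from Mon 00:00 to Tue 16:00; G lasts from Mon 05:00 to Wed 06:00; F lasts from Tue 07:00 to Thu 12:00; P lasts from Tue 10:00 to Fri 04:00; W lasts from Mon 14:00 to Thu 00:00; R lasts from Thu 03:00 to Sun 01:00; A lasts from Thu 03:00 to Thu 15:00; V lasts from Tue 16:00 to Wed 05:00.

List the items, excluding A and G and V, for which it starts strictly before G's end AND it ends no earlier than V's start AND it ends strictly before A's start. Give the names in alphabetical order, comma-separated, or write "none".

C, W

Conditions: its start is strictly before G's end (X.start < Wed 06:00) AND its end is no earlier than V's start (X.end >= Tue 16:00) AND its end is strictly before A's start (X.end < Thu 03:00).
C: start Mon 00:00 < Wed 06:00? ✓; end Tue 16:00 >= Tue 16:00? ✓; end Tue 16:00 < Thu 03:00? ✓ → yes.
F: start Tue 07:00 < Wed 06:00? ✓; end Thu 12:00 >= Tue 16:00? ✓; end Thu 12:00 < Thu 03:00? ✗ → no.
P: start Tue 10:00 < Wed 06:00? ✓; end Fri 04:00 >= Tue 16:00? ✓; end Fri 04:00 < Thu 03:00? ✗ → no.
R: start Thu 03:00 < Wed 06:00? ✗; end Sun 01:00 >= Tue 16:00? ✓; end Sun 01:00 < Thu 03:00? ✗ → no.
W: start Mon 14:00 < Wed 06:00? ✓; end Thu 00:00 >= Tue 16:00? ✓; end Thu 00:00 < Thu 03:00? ✓ → yes.
Result: C, W.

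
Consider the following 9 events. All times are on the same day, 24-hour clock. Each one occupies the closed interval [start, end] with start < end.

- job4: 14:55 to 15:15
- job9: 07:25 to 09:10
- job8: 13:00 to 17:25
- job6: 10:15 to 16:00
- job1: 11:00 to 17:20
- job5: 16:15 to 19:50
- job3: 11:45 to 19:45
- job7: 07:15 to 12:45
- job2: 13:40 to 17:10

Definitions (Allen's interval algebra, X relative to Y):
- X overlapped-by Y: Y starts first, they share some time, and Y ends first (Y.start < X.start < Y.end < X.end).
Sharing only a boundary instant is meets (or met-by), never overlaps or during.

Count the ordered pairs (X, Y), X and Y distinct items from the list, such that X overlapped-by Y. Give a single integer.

13

Checking all 72 ordered pairs for relation 'overlapped-by'; matching pairs in alphabetical order:
(job1, job6): job1 overlapped-by job6 ✓
(job1, job7): job1 overlapped-by job7 ✓
(job2, job6): job2 overlapped-by job6 ✓
(job3, job1): job3 overlapped-by job1 ✓
(job3, job6): job3 overlapped-by job6 ✓
(job3, job7): job3 overlapped-by job7 ✓
(job5, job1): job5 overlapped-by job1 ✓
(job5, job2): job5 overlapped-by job2 ✓
(job5, job3): job5 overlapped-by job3 ✓
(job5, job8): job5 overlapped-by job8 ✓
(job6, job7): job6 overlapped-by job7 ✓
(job8, job1): job8 overlapped-by job1 ✓
(job8, job6): job8 overlapped-by job6 ✓
Count: 13.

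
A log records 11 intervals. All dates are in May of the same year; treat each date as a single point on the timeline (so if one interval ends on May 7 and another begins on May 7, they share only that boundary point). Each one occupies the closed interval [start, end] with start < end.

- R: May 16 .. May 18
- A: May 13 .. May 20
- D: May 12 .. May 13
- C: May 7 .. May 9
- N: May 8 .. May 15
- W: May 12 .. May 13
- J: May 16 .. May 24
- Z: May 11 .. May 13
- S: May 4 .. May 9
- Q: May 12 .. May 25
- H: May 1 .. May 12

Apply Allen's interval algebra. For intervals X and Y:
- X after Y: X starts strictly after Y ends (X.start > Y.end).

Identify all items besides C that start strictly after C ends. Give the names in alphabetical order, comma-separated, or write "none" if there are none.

Target C = [May 7, May 9].
A [May 13, May 20] → after → yes.
D [May 12, May 13] → after → yes.
H [May 1, May 12] → contains → no.
J [May 16, May 24] → after → yes.
N [May 8, May 15] → overlapped-by → no.
Q [May 12, May 25] → after → yes.
R [May 16, May 18] → after → yes.
S [May 4, May 9] → finished-by → no.
W [May 12, May 13] → after → yes.
Z [May 11, May 13] → after → yes.
Result: A, D, J, Q, R, W, Z.

A, D, J, Q, R, W, Z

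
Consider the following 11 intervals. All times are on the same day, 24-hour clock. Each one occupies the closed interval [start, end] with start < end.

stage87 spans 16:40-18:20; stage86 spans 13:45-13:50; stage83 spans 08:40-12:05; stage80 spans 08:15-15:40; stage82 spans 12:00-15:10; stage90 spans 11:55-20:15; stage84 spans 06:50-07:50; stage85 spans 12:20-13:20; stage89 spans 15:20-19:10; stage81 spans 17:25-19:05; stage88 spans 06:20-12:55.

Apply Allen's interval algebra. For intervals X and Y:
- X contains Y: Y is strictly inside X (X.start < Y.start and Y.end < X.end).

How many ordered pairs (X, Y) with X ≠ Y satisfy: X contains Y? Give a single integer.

16

Checking all 110 ordered pairs for relation 'contains'; matching pairs in alphabetical order:
(stage80, stage82): stage80 contains stage82 ✓
(stage80, stage83): stage80 contains stage83 ✓
(stage80, stage85): stage80 contains stage85 ✓
(stage80, stage86): stage80 contains stage86 ✓
(stage82, stage85): stage82 contains stage85 ✓
(stage82, stage86): stage82 contains stage86 ✓
(stage88, stage83): stage88 contains stage83 ✓
(stage88, stage84): stage88 contains stage84 ✓
(stage89, stage81): stage89 contains stage81 ✓
(stage89, stage87): stage89 contains stage87 ✓
(stage90, stage81): stage90 contains stage81 ✓
(stage90, stage82): stage90 contains stage82 ✓
(stage90, stage85): stage90 contains stage85 ✓
(stage90, stage86): stage90 contains stage86 ✓
(stage90, stage87): stage90 contains stage87 ✓
(stage90, stage89): stage90 contains stage89 ✓
Count: 16.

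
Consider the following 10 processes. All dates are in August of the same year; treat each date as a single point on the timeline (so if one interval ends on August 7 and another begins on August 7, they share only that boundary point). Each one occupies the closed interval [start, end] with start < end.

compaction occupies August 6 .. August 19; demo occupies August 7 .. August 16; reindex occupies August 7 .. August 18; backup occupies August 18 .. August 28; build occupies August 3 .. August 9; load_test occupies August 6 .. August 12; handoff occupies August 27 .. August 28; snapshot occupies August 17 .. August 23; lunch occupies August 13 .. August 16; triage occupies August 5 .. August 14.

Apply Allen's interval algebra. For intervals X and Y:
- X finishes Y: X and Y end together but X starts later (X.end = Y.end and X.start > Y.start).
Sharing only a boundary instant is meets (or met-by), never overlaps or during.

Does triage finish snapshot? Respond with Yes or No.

No

triage = [August 5, August 14], snapshot = [August 17, August 23].
Actual relation of triage to snapshot: before.
Asked whether 'finishes' holds → No.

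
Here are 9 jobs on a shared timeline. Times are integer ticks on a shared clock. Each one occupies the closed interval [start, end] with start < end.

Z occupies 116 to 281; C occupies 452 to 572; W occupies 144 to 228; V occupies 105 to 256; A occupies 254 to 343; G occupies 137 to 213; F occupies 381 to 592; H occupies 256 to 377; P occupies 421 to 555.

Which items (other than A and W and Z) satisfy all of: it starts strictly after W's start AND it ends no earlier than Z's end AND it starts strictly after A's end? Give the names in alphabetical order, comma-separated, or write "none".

Conditions: its start is strictly after W's start (X.start > 144) AND its end is no earlier than Z's end (X.end >= 281) AND its start is strictly after A's end (X.start > 343).
C: start 452 > 144? ✓; end 572 >= 281? ✓; start 452 > 343? ✓ → yes.
F: start 381 > 144? ✓; end 592 >= 281? ✓; start 381 > 343? ✓ → yes.
G: start 137 > 144? ✗; end 213 >= 281? ✗; start 137 > 343? ✗ → no.
H: start 256 > 144? ✓; end 377 >= 281? ✓; start 256 > 343? ✗ → no.
P: start 421 > 144? ✓; end 555 >= 281? ✓; start 421 > 343? ✓ → yes.
V: start 105 > 144? ✗; end 256 >= 281? ✗; start 105 > 343? ✗ → no.
Result: C, F, P.

C, F, P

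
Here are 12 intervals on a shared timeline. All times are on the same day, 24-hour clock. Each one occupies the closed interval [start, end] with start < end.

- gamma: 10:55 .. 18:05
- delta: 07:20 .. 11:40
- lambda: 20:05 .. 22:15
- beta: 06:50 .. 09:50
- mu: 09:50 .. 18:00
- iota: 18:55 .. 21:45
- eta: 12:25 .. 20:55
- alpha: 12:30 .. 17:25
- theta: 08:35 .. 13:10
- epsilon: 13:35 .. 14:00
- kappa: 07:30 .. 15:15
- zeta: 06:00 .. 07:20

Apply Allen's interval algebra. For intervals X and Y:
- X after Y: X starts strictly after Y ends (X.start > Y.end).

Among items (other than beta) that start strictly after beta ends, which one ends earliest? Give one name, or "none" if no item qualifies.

epsilon

Target beta = [06:50, 09:50].
alpha [12:30, 17:25] → after → candidate.
delta [07:20, 11:40] → overlapped-by → excluded.
epsilon [13:35, 14:00] → after → candidate.
eta [12:25, 20:55] → after → candidate.
gamma [10:55, 18:05] → after → candidate.
iota [18:55, 21:45] → after → candidate.
kappa [07:30, 15:15] → overlapped-by → excluded.
lambda [20:05, 22:15] → after → candidate.
mu [09:50, 18:00] → met-by → excluded.
theta [08:35, 13:10] → overlapped-by → excluded.
zeta [06:00, 07:20] → overlaps → excluded.
Among candidates, earliest end is 14:00 → epsilon.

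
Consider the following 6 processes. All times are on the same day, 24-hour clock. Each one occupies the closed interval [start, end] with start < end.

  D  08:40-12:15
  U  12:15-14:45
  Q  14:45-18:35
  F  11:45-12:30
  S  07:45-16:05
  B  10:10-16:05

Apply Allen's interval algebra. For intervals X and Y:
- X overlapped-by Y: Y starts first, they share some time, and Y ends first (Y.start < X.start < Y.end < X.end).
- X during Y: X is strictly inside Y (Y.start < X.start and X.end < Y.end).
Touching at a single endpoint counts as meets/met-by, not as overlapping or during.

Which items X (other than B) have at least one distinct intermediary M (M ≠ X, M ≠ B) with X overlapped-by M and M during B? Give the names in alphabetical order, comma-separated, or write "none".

Target B = [10:10, 16:05].
Intermediaries M with M during B: F, U.
Via F — items with X overlapped-by F: U.
Via U — items with X overlapped-by U: none.
Union: U.

U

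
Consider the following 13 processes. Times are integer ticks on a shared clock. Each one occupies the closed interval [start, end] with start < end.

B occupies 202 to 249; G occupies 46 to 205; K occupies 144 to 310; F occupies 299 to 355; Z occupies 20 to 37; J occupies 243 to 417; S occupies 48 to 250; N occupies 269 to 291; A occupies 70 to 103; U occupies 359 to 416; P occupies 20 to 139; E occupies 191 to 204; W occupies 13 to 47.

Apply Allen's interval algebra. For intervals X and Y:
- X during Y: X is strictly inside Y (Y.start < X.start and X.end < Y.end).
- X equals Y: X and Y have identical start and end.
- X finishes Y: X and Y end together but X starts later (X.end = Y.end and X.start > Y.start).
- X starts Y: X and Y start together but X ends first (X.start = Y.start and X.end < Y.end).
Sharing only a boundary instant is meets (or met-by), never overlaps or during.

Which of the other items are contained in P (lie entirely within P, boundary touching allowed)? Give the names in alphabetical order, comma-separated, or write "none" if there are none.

A, Z

Target P = [20, 139].
A [70, 103] → during → yes.
B [202, 249] → after → no.
E [191, 204] → after → no.
F [299, 355] → after → no.
G [46, 205] → overlapped-by → no.
J [243, 417] → after → no.
K [144, 310] → after → no.
N [269, 291] → after → no.
S [48, 250] → overlapped-by → no.
U [359, 416] → after → no.
W [13, 47] → overlaps → no.
Z [20, 37] → starts → yes.
Result: A, Z.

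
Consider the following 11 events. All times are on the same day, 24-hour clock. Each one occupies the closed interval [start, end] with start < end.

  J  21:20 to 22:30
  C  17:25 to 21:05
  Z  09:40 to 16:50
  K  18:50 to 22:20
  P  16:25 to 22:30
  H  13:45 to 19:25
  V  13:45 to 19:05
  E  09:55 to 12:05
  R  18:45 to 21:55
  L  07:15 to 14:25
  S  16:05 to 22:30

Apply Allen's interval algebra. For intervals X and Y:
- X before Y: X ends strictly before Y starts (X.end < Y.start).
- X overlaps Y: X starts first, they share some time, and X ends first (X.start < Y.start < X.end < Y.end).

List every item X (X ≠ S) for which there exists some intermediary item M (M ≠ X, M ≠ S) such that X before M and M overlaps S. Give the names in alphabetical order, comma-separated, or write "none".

Target S = [16:05, 22:30].
Intermediaries M with M overlaps S: H, V, Z.
Via H — items with X before H: E.
Via V — items with X before V: E.
Via Z — items with X before Z: none.
Union: E.

E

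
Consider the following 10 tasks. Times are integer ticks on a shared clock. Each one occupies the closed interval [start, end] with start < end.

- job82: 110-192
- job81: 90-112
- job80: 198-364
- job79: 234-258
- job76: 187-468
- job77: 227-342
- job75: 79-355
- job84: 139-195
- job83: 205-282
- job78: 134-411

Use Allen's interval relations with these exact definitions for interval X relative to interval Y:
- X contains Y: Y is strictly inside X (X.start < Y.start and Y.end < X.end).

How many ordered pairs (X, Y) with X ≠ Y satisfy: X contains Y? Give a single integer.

20

Checking all 90 ordered pairs for relation 'contains'; matching pairs in alphabetical order:
(job75, job77): job75 contains job77 ✓
(job75, job79): job75 contains job79 ✓
(job75, job81): job75 contains job81 ✓
(job75, job82): job75 contains job82 ✓
(job75, job83): job75 contains job83 ✓
(job75, job84): job75 contains job84 ✓
(job76, job77): job76 contains job77 ✓
(job76, job79): job76 contains job79 ✓
(job76, job80): job76 contains job80 ✓
(job76, job83): job76 contains job83 ✓
(job77, job79): job77 contains job79 ✓
(job78, job77): job78 contains job77 ✓
(job78, job79): job78 contains job79 ✓
(job78, job80): job78 contains job80 ✓
(job78, job83): job78 contains job83 ✓
(job78, job84): job78 contains job84 ✓
(job80, job77): job80 contains job77 ✓
(job80, job79): job80 contains job79 ✓
(job80, job83): job80 contains job83 ✓
(job83, job79): job83 contains job79 ✓
Count: 20.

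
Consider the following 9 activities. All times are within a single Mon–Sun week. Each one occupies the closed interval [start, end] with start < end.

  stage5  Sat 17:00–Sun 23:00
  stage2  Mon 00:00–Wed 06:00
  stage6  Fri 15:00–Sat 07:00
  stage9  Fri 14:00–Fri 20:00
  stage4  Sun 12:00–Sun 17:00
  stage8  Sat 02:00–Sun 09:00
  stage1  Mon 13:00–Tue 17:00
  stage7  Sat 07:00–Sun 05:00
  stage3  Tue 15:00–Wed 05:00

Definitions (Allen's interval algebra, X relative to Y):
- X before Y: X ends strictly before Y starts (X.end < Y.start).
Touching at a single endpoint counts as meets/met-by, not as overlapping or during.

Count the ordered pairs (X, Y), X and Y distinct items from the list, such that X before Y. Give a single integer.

26

Checking all 72 ordered pairs for relation 'before'; matching pairs in alphabetical order:
(stage1, stage4): stage1 before stage4 ✓
(stage1, stage5): stage1 before stage5 ✓
(stage1, stage6): stage1 before stage6 ✓
(stage1, stage7): stage1 before stage7 ✓
(stage1, stage8): stage1 before stage8 ✓
(stage1, stage9): stage1 before stage9 ✓
(stage2, stage4): stage2 before stage4 ✓
(stage2, stage5): stage2 before stage5 ✓
(stage2, stage6): stage2 before stage6 ✓
(stage2, stage7): stage2 before stage7 ✓
(stage2, stage8): stage2 before stage8 ✓
(stage2, stage9): stage2 before stage9 ✓
(stage3, stage4): stage3 before stage4 ✓
(stage3, stage5): stage3 before stage5 ✓
(stage3, stage6): stage3 before stage6 ✓
(stage3, stage7): stage3 before stage7 ✓
(stage3, stage8): stage3 before stage8 ✓
(stage3, stage9): stage3 before stage9 ✓
(stage6, stage4): stage6 before stage4 ✓
(stage6, stage5): stage6 before stage5 ✓
(stage7, stage4): stage7 before stage4 ✓
(stage8, stage4): stage8 before stage4 ✓
(stage9, stage4): stage9 before stage4 ✓
(stage9, stage5): stage9 before stage5 ✓
... plus 2 further pairs not listed.
Count: 26.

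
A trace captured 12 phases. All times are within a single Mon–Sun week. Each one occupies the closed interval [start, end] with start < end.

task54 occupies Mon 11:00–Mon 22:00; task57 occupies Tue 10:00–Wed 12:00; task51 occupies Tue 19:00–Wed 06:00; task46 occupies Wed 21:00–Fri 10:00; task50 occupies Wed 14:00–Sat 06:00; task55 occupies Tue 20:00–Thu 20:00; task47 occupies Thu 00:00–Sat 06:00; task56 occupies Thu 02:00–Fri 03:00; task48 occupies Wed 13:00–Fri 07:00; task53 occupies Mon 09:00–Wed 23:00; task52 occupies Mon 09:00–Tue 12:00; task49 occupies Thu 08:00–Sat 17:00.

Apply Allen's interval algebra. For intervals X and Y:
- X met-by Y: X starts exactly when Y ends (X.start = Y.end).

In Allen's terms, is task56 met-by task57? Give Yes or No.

No

task56 = [Thu 02:00, Fri 03:00], task57 = [Tue 10:00, Wed 12:00].
Actual relation of task56 to task57: after.
Asked whether 'met-by' holds → No.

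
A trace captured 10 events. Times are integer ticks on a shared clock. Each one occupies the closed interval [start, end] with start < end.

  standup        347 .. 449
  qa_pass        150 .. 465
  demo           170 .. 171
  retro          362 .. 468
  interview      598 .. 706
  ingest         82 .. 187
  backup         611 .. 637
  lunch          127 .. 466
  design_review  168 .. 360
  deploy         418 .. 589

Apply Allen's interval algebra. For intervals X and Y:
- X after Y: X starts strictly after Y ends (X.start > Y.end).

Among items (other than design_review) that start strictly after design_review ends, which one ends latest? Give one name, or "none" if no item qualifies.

Target design_review = [168, 360].
backup [611, 637] → after → candidate.
demo [170, 171] → during → excluded.
deploy [418, 589] → after → candidate.
ingest [82, 187] → overlaps → excluded.
interview [598, 706] → after → candidate.
lunch [127, 466] → contains → excluded.
qa_pass [150, 465] → contains → excluded.
retro [362, 468] → after → candidate.
standup [347, 449] → overlapped-by → excluded.
Among candidates, latest end is 706 → interview.

interview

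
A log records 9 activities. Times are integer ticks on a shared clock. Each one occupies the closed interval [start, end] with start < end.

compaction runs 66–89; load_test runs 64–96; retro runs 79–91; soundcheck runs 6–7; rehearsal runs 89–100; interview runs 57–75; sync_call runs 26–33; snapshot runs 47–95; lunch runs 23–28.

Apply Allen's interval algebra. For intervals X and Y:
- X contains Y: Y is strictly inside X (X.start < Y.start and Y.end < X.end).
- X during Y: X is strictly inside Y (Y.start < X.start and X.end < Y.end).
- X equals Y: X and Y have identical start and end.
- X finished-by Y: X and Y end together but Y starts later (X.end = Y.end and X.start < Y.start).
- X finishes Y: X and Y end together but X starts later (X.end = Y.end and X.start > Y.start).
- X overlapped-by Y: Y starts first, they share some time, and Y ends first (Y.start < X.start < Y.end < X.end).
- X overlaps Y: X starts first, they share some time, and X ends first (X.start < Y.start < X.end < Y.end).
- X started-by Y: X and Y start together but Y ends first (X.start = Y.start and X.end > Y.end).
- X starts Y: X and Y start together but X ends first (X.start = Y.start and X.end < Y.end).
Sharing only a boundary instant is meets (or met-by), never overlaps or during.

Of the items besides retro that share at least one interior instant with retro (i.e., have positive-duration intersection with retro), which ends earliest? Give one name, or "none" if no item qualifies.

Target retro = [79, 91].
compaction [66, 89] → overlaps → candidate.
interview [57, 75] → before → excluded.
load_test [64, 96] → contains → candidate.
lunch [23, 28] → before → excluded.
rehearsal [89, 100] → overlapped-by → candidate.
snapshot [47, 95] → contains → candidate.
soundcheck [6, 7] → before → excluded.
sync_call [26, 33] → before → excluded.
Among candidates, earliest end is 89 → compaction.

compaction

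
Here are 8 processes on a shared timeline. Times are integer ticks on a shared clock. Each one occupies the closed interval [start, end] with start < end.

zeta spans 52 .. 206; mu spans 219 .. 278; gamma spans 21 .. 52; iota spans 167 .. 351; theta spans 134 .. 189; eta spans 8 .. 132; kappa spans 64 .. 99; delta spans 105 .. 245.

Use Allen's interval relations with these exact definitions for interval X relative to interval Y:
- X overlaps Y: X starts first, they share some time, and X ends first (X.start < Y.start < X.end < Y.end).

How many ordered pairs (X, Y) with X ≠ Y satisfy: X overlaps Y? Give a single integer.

Checking all 56 ordered pairs for relation 'overlaps'; matching pairs in alphabetical order:
(delta, iota): delta overlaps iota ✓
(delta, mu): delta overlaps mu ✓
(eta, delta): eta overlaps delta ✓
(eta, zeta): eta overlaps zeta ✓
(theta, iota): theta overlaps iota ✓
(zeta, delta): zeta overlaps delta ✓
(zeta, iota): zeta overlaps iota ✓
Count: 7.

7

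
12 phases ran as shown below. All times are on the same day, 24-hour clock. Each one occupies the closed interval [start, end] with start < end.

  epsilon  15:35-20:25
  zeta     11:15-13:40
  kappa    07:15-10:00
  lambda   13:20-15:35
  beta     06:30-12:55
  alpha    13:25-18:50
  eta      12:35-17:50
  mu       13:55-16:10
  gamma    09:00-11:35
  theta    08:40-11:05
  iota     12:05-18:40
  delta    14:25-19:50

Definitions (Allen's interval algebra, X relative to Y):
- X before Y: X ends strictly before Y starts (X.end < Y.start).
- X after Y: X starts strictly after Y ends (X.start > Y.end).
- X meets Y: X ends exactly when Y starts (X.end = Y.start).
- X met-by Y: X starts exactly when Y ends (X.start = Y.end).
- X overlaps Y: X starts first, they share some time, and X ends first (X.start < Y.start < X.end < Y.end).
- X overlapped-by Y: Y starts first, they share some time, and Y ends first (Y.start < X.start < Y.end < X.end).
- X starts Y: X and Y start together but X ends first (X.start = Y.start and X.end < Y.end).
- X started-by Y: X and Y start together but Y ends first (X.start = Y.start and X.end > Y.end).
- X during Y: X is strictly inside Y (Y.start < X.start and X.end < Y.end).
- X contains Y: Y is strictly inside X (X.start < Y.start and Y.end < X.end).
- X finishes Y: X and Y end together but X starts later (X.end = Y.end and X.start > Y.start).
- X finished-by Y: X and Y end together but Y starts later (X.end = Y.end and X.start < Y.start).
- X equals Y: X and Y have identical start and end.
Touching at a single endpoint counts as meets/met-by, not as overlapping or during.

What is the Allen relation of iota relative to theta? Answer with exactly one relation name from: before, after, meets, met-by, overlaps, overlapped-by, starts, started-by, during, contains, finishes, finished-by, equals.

after

iota = [12:05, 18:40]; theta = [08:40, 11:05].
Compare endpoints: iota.start > theta.start, iota.start > theta.end, iota.end > theta.start, iota.end > theta.end.
That pattern is 'after'.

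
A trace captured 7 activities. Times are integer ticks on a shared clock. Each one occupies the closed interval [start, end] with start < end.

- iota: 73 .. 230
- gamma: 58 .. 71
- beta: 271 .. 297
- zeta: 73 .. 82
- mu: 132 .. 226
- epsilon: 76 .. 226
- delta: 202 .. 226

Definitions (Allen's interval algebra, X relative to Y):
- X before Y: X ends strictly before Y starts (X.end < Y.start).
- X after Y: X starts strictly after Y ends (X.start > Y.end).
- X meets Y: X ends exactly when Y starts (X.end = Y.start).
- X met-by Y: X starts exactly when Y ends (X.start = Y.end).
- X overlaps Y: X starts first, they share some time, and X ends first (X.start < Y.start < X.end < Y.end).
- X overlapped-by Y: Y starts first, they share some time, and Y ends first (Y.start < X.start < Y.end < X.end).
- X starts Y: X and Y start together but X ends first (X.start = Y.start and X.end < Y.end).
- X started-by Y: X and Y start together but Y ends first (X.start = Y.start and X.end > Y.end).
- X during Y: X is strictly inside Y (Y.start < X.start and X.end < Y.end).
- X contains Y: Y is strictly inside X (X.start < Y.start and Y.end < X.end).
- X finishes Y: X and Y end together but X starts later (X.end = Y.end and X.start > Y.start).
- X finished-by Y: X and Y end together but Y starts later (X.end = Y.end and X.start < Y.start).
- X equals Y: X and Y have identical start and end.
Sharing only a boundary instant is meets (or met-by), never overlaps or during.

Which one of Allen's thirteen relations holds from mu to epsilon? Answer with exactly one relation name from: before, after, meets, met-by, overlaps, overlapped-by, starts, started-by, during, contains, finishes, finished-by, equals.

finishes

mu = [132, 226]; epsilon = [76, 226].
Compare endpoints: mu.start > epsilon.start, mu.start < epsilon.end, mu.end > epsilon.start, mu.end = epsilon.end.
That pattern is 'finishes'.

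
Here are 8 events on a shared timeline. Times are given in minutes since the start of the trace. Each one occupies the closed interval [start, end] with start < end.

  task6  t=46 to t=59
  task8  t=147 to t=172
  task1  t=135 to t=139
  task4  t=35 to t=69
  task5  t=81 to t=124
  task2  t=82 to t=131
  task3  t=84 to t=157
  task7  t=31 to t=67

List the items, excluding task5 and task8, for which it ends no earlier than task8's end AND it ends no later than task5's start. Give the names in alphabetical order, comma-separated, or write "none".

none

Conditions: its end is no earlier than task8's end (X.end >= t=172) AND its end is no later than task5's start (X.end <= t=81).
task1: end t=139 >= t=172? ✗; end t=139 <= t=81? ✗ → no.
task2: end t=131 >= t=172? ✗; end t=131 <= t=81? ✗ → no.
task3: end t=157 >= t=172? ✗; end t=157 <= t=81? ✗ → no.
task4: end t=69 >= t=172? ✗; end t=69 <= t=81? ✓ → no.
task6: end t=59 >= t=172? ✗; end t=59 <= t=81? ✓ → no.
task7: end t=67 >= t=172? ✗; end t=67 <= t=81? ✓ → no.
Result: none.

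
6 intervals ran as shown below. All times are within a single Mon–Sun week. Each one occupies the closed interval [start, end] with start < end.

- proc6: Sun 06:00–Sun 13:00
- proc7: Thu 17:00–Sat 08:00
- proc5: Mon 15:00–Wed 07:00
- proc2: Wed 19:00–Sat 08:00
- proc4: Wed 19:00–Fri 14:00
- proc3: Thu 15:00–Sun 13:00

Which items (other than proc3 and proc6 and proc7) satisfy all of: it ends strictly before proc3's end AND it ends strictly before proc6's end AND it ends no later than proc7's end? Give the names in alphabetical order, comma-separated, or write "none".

proc2, proc4, proc5

Conditions: its end is strictly before proc3's end (X.end < Sun 13:00) AND its end is strictly before proc6's end (X.end < Sun 13:00) AND its end is no later than proc7's end (X.end <= Sat 08:00).
proc2: end Sat 08:00 < Sun 13:00? ✓; end Sat 08:00 < Sun 13:00? ✓; end Sat 08:00 <= Sat 08:00? ✓ → yes.
proc4: end Fri 14:00 < Sun 13:00? ✓; end Fri 14:00 < Sun 13:00? ✓; end Fri 14:00 <= Sat 08:00? ✓ → yes.
proc5: end Wed 07:00 < Sun 13:00? ✓; end Wed 07:00 < Sun 13:00? ✓; end Wed 07:00 <= Sat 08:00? ✓ → yes.
Result: proc2, proc4, proc5.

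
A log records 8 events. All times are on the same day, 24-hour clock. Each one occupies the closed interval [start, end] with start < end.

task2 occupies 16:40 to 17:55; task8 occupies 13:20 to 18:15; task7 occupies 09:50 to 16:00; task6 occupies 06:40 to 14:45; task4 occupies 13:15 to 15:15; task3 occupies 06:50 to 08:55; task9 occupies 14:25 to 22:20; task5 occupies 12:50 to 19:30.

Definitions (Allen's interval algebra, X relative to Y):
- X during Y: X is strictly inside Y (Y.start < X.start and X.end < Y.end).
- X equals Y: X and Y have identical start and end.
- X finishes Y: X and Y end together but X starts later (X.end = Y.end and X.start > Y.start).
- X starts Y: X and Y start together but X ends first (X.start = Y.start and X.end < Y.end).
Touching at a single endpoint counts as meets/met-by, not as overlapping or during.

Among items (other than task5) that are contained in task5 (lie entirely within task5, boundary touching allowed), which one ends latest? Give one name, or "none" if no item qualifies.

Target task5 = [12:50, 19:30].
task2 [16:40, 17:55] → during → candidate.
task3 [06:50, 08:55] → before → excluded.
task4 [13:15, 15:15] → during → candidate.
task6 [06:40, 14:45] → overlaps → excluded.
task7 [09:50, 16:00] → overlaps → excluded.
task8 [13:20, 18:15] → during → candidate.
task9 [14:25, 22:20] → overlapped-by → excluded.
Among candidates, latest end is 18:15 → task8.

task8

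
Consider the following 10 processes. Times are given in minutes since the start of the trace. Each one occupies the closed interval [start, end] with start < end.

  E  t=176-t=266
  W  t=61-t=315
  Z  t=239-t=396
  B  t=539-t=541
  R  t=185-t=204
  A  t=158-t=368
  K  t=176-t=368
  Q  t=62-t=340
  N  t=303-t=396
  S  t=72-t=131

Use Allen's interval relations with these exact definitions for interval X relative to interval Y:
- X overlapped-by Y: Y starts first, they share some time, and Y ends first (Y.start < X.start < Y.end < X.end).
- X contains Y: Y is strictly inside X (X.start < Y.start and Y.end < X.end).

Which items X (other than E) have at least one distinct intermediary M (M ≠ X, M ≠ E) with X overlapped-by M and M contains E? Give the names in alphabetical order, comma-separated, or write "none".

A, K, N, Q, Z

Target E = [t=176, t=266].
Intermediaries M with M contains E: A, Q, W.
Via A — items with X overlapped-by A: N, Z.
Via Q — items with X overlapped-by Q: A, K, N, Z.
Via W — items with X overlapped-by W: A, K, N, Q, Z.
Union: A, K, N, Q, Z.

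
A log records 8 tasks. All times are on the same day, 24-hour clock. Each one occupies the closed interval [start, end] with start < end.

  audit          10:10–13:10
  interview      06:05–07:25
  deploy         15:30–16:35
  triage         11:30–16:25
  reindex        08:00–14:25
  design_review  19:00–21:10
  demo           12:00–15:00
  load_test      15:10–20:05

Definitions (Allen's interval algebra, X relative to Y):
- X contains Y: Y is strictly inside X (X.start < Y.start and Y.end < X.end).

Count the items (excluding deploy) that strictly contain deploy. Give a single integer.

1

Target deploy = [15:30, 16:35].
audit [10:10, 13:10] → before → no.
demo [12:00, 15:00] → before → no.
design_review [19:00, 21:10] → after → no.
interview [06:05, 07:25] → before → no.
load_test [15:10, 20:05] → contains → counts.
reindex [08:00, 14:25] → before → no.
triage [11:30, 16:25] → overlaps → no.
Total: 1.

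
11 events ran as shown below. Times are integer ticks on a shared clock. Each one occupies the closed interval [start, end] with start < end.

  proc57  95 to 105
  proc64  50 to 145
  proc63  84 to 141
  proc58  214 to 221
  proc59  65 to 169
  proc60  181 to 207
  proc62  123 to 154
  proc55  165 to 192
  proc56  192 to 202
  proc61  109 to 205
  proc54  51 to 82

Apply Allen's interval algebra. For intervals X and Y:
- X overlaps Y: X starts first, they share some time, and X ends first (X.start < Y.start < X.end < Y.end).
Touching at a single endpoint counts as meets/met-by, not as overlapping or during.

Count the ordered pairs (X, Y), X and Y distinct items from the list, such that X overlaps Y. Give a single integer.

Checking all 110 ordered pairs for relation 'overlaps'; matching pairs in alphabetical order:
(proc54, proc59): proc54 overlaps proc59 ✓
(proc55, proc60): proc55 overlaps proc60 ✓
(proc59, proc55): proc59 overlaps proc55 ✓
(proc59, proc61): proc59 overlaps proc61 ✓
(proc61, proc60): proc61 overlaps proc60 ✓
(proc63, proc61): proc63 overlaps proc61 ✓
(proc63, proc62): proc63 overlaps proc62 ✓
(proc64, proc59): proc64 overlaps proc59 ✓
(proc64, proc61): proc64 overlaps proc61 ✓
(proc64, proc62): proc64 overlaps proc62 ✓
Count: 10.

10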